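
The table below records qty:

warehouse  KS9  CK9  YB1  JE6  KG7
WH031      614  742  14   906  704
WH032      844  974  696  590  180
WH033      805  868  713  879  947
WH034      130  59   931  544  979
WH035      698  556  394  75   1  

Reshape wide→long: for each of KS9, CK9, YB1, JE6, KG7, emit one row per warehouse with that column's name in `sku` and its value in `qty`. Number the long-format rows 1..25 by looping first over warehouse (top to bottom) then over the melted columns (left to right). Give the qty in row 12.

868

25 rows total (5 × 5). Row 12: index ⌊(12-1)/5⌋ = 2 into warehouse → WH033; (12-1) mod 5 = 1 into the melted columns → CK9.
So row 12 is (WH033, CK9, 868); qty = 868.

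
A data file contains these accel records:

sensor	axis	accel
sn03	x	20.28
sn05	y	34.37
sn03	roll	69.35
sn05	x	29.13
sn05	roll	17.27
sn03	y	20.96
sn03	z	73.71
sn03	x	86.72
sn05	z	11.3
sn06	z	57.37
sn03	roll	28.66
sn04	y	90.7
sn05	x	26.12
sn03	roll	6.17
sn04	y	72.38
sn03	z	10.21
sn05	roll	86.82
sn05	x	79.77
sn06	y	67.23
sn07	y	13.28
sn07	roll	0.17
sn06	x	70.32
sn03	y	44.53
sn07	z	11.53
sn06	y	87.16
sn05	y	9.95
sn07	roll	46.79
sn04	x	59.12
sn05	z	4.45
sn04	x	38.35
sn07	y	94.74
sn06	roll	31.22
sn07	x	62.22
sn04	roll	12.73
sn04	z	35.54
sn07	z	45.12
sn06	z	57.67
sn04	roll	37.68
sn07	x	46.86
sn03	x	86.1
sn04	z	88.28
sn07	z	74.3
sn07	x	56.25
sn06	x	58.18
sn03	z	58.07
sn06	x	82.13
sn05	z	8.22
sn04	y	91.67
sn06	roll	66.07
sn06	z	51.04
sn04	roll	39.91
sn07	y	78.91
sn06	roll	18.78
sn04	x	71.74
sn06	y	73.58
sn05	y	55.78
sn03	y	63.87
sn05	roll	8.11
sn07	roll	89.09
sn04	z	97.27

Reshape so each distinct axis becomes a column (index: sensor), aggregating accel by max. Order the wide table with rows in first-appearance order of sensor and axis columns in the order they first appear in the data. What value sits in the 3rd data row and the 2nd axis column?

With rows in first-appearance order of sensor, row 3 is sensor=sn06. axis columns in first-appearance order: x, y, roll, z; column 2 is y.
Long rows with sensor=sn06, axis=y: max(67.23, 87.16, 73.58) = 87.16.

87.16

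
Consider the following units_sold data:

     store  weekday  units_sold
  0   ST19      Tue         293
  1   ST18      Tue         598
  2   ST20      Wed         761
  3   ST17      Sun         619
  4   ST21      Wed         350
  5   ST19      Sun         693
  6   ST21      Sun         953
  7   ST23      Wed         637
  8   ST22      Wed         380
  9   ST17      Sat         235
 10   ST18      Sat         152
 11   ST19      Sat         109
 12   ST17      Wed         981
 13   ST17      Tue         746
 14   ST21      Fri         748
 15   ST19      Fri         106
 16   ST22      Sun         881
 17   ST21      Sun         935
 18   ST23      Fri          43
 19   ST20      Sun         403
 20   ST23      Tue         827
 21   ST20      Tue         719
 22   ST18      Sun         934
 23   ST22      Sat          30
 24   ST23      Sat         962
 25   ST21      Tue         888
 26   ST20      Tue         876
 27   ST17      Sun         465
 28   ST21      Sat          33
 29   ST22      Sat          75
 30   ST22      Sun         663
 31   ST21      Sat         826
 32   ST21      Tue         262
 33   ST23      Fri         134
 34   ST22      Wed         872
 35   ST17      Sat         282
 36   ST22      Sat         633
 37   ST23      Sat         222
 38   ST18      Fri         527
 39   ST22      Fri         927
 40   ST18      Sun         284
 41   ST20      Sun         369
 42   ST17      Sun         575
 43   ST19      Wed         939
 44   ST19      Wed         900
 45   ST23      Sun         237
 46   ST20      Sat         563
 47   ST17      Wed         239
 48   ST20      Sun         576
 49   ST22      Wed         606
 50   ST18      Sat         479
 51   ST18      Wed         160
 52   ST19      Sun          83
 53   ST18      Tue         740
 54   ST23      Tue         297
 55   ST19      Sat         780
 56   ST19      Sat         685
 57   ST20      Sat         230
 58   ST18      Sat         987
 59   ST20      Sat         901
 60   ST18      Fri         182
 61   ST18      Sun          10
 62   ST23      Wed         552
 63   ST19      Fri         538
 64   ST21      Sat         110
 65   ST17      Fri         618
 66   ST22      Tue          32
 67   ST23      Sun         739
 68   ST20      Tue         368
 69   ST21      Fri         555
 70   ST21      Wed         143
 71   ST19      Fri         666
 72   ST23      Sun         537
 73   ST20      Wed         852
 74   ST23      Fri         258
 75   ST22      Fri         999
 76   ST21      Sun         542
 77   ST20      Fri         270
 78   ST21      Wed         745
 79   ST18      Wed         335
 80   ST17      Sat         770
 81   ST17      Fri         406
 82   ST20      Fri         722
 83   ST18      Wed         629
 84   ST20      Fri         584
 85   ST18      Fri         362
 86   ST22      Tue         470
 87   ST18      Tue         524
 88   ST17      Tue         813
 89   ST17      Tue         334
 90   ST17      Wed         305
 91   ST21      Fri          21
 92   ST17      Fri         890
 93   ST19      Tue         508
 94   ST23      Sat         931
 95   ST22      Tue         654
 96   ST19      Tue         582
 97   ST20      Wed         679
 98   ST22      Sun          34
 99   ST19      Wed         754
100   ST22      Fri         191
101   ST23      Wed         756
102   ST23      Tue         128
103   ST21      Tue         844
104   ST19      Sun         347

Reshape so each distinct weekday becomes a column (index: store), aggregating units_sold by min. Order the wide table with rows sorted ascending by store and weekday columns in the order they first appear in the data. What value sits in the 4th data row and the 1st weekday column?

With rows sorted ascending by store, row 4 is store=ST20. weekday columns in first-appearance order: Tue, Wed, Sun, Sat, Fri; column 1 is Tue.
Long rows with store=ST20, weekday=Tue: min(719, 876, 368) = 368.

368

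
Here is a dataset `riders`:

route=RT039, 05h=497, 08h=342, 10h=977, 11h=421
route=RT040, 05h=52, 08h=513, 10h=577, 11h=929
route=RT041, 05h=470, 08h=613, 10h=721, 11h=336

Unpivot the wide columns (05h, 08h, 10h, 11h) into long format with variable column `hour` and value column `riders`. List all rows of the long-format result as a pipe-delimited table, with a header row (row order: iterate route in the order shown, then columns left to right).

Each (route, column) pair becomes one row: 3 × 4 = 12 rows.
For example, (RT039, 05h) → riders=497.

| route | hour | riders |
| RT039 | 05h | 497 |
| RT039 | 08h | 342 |
| RT039 | 10h | 977 |
| RT039 | 11h | 421 |
| RT040 | 05h | 52 |
| RT040 | 08h | 513 |
| RT040 | 10h | 577 |
| RT040 | 11h | 929 |
| RT041 | 05h | 470 |
| RT041 | 08h | 613 |
| RT041 | 10h | 721 |
| RT041 | 11h | 336 |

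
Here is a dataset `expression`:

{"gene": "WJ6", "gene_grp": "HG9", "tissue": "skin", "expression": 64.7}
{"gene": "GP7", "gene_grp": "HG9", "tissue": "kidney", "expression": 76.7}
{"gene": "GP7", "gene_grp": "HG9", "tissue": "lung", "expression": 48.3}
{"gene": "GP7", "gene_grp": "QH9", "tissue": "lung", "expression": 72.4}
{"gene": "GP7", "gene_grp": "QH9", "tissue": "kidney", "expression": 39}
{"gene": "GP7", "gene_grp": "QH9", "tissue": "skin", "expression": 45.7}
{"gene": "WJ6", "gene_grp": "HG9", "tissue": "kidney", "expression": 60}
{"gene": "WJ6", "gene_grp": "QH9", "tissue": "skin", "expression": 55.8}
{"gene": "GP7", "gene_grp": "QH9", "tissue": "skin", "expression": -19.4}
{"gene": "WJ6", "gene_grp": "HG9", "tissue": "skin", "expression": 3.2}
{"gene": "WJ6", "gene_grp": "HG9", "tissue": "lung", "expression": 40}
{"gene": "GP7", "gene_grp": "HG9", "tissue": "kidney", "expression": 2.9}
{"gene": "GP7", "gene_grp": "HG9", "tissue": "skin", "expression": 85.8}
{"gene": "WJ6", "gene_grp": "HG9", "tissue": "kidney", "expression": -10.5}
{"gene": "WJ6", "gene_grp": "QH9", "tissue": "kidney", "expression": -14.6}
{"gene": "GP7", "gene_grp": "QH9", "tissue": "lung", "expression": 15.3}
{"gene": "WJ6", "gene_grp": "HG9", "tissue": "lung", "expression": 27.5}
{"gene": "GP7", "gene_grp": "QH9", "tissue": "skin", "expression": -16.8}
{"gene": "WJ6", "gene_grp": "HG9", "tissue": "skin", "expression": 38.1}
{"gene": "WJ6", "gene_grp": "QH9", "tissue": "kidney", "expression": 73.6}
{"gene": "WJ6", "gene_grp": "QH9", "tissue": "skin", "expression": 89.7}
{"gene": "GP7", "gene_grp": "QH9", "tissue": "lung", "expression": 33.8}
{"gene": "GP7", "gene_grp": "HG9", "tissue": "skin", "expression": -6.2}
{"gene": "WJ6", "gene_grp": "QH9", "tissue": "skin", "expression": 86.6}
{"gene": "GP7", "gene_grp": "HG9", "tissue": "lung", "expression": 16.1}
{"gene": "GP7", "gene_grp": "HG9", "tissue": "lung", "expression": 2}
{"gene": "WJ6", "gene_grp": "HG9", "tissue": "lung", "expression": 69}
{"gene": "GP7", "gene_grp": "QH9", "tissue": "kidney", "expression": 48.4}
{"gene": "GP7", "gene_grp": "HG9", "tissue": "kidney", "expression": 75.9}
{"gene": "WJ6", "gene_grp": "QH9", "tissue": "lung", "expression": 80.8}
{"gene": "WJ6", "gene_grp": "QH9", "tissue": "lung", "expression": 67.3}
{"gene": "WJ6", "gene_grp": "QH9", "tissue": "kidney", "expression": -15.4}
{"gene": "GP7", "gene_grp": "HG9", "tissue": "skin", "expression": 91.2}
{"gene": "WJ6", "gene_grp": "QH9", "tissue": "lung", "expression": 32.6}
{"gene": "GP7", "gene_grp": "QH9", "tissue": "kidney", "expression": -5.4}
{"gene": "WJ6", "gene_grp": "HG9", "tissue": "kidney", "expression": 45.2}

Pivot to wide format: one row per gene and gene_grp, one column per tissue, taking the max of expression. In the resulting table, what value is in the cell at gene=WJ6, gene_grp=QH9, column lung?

Rows with gene=WJ6, gene_grp=QH9 and tissue=lung: expression values are 80.8, 67.3, 32.6.
max(80.8, 67.3, 32.6) = 80.8.

80.8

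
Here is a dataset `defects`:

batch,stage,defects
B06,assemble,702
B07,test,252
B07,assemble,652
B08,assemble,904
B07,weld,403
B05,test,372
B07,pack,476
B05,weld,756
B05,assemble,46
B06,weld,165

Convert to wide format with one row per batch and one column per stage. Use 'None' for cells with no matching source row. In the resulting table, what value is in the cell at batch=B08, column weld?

No long-format row has batch=B08 and stage=weld, so the cell is None.

None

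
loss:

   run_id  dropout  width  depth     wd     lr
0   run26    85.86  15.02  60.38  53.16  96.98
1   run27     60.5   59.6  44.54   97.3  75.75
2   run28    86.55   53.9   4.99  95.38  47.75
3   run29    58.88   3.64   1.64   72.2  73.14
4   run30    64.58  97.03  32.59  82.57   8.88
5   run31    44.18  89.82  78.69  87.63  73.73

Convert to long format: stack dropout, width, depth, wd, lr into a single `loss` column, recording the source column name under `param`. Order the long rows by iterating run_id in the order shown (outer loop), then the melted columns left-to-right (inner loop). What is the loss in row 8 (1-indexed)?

44.54

30 rows total (6 × 5). Row 8: index ⌊(8-1)/5⌋ = 1 into run_id → run27; (8-1) mod 5 = 2 into the melted columns → depth.
So row 8 is (run27, depth, 44.54); loss = 44.54.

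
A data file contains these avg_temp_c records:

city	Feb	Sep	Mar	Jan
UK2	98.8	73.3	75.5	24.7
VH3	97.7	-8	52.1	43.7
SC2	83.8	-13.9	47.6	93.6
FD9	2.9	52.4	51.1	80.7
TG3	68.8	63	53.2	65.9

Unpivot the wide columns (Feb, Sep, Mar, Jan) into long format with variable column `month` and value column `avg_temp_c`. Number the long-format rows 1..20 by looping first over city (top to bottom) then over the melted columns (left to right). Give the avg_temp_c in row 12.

93.6

20 rows total (5 × 4). Row 12: index ⌊(12-1)/4⌋ = 2 into city → SC2; (12-1) mod 4 = 3 into the melted columns → Jan.
So row 12 is (SC2, Jan, 93.6); avg_temp_c = 93.6.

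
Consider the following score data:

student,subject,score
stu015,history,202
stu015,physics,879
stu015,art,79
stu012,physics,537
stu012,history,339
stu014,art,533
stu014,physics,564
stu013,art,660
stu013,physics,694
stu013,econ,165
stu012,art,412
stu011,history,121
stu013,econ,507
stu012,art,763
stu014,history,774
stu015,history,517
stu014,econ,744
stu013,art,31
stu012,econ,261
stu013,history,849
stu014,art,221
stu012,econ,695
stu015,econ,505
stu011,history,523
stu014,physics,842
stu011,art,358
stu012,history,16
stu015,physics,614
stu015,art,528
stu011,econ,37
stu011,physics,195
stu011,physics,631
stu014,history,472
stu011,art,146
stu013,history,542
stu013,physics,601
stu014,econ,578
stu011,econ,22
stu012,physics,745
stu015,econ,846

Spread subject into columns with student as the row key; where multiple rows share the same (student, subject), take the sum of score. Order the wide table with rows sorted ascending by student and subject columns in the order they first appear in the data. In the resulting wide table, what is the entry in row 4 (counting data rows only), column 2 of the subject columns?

1406

With rows sorted ascending by student, row 4 is student=stu014. subject columns in first-appearance order: history, physics, art, econ; column 2 is physics.
Long rows with student=stu014, subject=physics: 564 + 842 = 1406.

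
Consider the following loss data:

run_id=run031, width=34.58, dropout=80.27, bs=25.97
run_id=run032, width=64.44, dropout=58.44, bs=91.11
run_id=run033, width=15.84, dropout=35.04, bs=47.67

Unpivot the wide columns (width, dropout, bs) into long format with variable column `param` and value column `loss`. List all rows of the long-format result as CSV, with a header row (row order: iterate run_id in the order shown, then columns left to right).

Each (run_id, column) pair becomes one row: 3 × 3 = 9 rows.
For example, (run031, width) → loss=34.58.

run_id,param,loss
run031,width,34.58
run031,dropout,80.27
run031,bs,25.97
run032,width,64.44
run032,dropout,58.44
run032,bs,91.11
run033,width,15.84
run033,dropout,35.04
run033,bs,47.67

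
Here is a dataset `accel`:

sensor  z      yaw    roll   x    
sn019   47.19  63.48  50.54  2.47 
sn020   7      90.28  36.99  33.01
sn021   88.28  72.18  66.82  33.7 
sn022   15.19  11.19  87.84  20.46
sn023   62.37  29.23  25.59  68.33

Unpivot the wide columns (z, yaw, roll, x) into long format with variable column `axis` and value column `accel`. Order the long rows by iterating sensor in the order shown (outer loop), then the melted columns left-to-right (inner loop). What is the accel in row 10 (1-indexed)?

72.18

20 rows total (5 × 4). Row 10: index ⌊(10-1)/4⌋ = 2 into sensor → sn021; (10-1) mod 4 = 1 into the melted columns → yaw.
So row 10 is (sn021, yaw, 72.18); accel = 72.18.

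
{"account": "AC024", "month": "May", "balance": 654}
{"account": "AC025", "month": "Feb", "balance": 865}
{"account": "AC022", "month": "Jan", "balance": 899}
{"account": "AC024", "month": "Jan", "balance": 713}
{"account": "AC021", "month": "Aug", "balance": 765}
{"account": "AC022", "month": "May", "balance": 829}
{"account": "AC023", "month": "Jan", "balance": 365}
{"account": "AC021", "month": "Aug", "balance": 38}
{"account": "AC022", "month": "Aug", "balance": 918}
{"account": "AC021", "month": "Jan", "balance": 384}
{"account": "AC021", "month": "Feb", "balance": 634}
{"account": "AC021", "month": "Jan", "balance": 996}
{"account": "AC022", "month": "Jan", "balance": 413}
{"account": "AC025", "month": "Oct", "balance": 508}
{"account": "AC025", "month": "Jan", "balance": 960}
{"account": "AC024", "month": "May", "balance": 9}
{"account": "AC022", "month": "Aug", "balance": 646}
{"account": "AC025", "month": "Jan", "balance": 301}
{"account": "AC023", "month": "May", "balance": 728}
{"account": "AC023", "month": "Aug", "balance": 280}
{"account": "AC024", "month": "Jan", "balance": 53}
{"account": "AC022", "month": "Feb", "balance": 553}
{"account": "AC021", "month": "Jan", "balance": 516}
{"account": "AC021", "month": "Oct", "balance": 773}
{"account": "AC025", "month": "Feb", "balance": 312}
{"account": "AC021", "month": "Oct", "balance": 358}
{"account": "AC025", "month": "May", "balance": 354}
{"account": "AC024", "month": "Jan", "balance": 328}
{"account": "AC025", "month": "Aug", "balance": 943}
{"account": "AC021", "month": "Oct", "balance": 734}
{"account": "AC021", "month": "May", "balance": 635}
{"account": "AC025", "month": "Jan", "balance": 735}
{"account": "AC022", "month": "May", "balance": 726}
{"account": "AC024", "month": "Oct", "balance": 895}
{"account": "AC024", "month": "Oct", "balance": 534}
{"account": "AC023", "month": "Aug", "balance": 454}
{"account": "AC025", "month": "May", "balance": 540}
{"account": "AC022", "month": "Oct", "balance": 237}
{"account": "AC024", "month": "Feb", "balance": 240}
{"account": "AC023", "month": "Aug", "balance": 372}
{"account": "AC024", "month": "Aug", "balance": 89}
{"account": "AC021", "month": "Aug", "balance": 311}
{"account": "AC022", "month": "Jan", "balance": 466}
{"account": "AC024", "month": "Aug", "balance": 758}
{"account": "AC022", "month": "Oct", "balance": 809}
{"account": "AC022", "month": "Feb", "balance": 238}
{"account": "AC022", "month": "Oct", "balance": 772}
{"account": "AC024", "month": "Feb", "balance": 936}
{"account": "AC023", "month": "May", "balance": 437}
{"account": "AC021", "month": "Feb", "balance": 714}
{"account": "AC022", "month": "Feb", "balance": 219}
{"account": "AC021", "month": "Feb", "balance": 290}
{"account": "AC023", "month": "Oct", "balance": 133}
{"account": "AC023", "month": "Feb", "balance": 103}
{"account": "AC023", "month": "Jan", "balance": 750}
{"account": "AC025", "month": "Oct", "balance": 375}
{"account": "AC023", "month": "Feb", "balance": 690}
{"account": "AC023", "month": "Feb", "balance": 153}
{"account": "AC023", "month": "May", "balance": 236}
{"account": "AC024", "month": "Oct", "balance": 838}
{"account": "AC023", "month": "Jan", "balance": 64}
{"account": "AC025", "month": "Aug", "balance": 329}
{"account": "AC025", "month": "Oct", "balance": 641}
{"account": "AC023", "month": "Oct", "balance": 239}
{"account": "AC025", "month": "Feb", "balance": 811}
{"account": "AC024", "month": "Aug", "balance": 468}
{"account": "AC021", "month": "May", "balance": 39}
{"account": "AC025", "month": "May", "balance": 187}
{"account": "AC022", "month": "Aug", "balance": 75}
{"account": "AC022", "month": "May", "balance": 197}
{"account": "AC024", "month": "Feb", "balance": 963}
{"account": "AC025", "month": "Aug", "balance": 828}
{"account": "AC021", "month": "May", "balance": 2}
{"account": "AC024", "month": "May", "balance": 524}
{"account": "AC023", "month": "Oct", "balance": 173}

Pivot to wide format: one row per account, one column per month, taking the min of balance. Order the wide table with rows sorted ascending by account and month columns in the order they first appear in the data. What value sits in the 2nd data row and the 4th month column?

75

With rows sorted ascending by account, row 2 is account=AC022. month columns in first-appearance order: May, Feb, Jan, Aug, Oct; column 4 is Aug.
Long rows with account=AC022, month=Aug: min(918, 646, 75) = 75.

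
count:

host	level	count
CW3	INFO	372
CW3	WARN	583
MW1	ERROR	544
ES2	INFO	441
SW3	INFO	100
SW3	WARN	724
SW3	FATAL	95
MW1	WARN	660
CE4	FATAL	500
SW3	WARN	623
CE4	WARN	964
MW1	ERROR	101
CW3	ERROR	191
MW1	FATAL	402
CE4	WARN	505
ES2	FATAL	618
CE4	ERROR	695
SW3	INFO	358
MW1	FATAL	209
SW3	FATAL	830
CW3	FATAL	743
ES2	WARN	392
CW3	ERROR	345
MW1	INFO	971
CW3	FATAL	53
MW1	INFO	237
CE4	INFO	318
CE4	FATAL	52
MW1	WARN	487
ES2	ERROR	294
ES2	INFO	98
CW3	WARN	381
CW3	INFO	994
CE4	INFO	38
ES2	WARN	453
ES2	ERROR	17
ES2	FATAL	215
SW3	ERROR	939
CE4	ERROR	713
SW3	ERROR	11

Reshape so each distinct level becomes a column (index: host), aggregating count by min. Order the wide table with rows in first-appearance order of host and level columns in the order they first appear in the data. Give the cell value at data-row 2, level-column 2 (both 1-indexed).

With rows in first-appearance order of host, row 2 is host=MW1. level columns in first-appearance order: INFO, WARN, ERROR, FATAL; column 2 is WARN.
Long rows with host=MW1, level=WARN: min(660, 487) = 487.

487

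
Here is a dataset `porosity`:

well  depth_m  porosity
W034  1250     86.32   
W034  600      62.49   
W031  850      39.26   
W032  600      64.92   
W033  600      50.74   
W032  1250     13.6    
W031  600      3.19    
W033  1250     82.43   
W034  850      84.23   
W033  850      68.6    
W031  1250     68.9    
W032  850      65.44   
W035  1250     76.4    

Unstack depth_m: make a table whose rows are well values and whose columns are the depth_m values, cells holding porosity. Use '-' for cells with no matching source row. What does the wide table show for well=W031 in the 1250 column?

68.9

The long row with well=W031, depth_m=1250 has porosity=68.9.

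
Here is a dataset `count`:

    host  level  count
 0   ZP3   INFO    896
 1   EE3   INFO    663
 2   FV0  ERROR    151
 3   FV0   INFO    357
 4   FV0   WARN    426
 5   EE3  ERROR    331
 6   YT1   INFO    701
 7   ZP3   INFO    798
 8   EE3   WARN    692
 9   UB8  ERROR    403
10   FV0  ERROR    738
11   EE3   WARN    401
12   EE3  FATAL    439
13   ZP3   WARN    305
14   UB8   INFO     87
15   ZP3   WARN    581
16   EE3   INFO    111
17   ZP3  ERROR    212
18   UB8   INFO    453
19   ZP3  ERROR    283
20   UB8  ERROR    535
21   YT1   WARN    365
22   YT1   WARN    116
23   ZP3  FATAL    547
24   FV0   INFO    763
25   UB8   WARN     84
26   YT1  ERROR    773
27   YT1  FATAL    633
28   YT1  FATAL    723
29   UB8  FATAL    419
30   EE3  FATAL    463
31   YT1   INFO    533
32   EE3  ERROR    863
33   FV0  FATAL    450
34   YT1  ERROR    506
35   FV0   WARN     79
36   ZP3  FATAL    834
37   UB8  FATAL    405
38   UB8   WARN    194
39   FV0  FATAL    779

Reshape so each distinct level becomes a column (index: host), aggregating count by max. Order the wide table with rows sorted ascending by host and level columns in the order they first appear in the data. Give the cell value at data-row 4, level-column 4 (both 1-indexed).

723

With rows sorted ascending by host, row 4 is host=YT1. level columns in first-appearance order: INFO, ERROR, WARN, FATAL; column 4 is FATAL.
Long rows with host=YT1, level=FATAL: max(633, 723) = 723.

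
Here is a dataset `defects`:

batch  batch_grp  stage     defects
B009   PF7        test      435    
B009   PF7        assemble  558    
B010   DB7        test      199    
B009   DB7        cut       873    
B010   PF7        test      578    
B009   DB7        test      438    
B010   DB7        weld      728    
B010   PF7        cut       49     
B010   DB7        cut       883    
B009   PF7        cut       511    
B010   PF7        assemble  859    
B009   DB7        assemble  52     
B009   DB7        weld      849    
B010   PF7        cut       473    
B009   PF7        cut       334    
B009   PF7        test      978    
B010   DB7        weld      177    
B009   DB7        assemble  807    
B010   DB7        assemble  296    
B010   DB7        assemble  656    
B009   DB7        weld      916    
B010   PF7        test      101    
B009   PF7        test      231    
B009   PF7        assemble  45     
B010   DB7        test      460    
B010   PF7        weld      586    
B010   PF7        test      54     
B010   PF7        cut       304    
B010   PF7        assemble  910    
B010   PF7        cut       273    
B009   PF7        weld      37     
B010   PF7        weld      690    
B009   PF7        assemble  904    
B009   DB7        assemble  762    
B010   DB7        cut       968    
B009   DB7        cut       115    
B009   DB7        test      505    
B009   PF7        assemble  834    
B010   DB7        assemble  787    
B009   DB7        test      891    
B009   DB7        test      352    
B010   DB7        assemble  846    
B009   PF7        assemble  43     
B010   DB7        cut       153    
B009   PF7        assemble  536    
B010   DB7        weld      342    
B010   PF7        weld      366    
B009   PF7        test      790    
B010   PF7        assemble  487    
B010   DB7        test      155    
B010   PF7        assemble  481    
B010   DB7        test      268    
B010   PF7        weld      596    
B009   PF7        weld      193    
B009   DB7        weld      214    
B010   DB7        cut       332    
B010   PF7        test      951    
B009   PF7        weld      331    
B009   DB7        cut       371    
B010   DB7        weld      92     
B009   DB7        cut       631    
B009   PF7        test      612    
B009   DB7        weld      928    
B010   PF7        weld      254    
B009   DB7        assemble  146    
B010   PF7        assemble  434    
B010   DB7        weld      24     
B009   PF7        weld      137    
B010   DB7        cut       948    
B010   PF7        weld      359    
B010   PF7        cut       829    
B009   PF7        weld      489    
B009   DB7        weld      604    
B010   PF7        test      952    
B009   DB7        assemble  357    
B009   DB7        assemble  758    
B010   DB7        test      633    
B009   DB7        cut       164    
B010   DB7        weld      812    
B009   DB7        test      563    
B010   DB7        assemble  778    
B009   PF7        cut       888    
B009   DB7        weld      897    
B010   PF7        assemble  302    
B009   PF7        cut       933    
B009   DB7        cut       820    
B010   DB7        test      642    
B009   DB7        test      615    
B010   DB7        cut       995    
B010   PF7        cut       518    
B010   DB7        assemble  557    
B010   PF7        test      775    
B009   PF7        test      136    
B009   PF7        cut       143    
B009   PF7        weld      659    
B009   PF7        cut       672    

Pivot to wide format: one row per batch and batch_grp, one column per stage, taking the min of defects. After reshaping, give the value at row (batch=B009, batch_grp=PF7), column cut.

143

Rows with batch=B009, batch_grp=PF7 and stage=cut: defects values are 511, 334, 888, 933, 143, 672.
min(511, 334, 888, 933, 143, 672) = 143.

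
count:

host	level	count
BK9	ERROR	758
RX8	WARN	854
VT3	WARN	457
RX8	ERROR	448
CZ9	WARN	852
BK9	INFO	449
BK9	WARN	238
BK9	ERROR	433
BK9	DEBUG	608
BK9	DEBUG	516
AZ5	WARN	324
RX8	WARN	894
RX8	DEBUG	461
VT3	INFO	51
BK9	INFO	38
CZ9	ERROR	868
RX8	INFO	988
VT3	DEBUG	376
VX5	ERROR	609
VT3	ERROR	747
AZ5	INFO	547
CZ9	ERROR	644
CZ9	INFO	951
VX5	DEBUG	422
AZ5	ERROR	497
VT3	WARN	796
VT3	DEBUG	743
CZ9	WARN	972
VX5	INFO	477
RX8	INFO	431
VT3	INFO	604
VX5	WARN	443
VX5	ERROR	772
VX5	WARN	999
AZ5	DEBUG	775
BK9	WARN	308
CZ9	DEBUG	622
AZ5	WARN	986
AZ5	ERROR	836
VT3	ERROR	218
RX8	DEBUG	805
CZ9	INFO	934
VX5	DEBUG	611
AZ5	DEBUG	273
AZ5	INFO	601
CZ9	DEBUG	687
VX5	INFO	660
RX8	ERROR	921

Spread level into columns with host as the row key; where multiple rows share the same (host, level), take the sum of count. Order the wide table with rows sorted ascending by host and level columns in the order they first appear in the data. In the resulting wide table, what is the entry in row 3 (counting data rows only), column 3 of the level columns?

With rows sorted ascending by host, row 3 is host=CZ9. level columns in first-appearance order: ERROR, WARN, INFO, DEBUG; column 3 is INFO.
Long rows with host=CZ9, level=INFO: 951 + 934 = 1885.

1885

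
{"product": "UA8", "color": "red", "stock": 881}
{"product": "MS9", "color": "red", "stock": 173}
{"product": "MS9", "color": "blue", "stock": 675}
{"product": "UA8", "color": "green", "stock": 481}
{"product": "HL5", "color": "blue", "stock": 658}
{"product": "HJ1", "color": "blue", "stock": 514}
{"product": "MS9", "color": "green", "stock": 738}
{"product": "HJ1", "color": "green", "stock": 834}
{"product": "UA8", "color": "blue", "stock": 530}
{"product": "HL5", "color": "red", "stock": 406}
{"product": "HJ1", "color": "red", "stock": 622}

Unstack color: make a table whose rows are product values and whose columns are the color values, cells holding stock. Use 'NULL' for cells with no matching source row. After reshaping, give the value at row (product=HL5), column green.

No long-format row has product=HL5 and color=green, so the cell is NULL.

NULL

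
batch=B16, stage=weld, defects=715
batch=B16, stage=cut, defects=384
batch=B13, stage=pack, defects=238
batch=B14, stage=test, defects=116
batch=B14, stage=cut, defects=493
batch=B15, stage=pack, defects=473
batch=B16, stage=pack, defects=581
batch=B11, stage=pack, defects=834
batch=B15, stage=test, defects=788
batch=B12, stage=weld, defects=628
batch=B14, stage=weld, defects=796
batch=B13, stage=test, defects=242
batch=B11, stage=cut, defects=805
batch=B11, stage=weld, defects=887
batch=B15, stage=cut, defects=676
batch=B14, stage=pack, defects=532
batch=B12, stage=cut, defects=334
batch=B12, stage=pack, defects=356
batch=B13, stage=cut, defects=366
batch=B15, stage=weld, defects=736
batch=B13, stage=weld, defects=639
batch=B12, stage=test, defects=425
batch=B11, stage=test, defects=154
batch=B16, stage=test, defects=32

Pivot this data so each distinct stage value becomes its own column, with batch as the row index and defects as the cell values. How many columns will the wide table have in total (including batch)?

5

1 column for batch plus 4 distinct stage values → 5 columns.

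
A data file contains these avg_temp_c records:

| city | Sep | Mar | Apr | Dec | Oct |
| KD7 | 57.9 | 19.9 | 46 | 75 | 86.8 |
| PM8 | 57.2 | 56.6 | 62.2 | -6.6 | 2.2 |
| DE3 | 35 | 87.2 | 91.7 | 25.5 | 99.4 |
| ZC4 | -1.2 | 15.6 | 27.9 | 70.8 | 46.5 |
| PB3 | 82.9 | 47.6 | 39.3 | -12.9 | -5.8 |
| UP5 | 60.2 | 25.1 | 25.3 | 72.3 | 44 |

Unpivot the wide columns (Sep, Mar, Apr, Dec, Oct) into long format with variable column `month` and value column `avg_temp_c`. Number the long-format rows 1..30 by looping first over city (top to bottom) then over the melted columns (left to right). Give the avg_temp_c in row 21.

82.9

30 rows total (6 × 5). Row 21: index ⌊(21-1)/5⌋ = 4 into city → PB3; (21-1) mod 5 = 0 into the melted columns → Sep.
So row 21 is (PB3, Sep, 82.9); avg_temp_c = 82.9.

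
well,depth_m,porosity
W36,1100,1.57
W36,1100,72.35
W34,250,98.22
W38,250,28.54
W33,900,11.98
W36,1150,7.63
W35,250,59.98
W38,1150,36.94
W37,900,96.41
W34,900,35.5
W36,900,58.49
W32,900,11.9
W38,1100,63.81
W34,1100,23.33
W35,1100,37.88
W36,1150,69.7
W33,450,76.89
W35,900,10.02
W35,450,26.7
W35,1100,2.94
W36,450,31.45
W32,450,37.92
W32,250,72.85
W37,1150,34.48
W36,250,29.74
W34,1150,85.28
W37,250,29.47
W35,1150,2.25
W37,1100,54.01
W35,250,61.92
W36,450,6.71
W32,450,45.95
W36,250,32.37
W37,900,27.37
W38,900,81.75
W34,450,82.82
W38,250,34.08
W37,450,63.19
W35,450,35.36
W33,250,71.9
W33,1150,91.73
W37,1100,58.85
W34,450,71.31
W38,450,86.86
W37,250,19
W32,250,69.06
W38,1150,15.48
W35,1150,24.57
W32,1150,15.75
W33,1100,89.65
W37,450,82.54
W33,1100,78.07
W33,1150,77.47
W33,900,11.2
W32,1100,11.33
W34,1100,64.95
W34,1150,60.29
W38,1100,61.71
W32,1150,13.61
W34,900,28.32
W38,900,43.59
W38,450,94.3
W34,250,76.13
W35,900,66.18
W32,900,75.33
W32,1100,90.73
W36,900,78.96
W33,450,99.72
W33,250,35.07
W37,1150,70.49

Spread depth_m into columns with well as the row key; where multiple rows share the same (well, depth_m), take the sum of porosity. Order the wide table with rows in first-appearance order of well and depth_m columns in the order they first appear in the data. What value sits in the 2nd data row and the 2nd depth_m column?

With rows in first-appearance order of well, row 2 is well=W34. depth_m columns in first-appearance order: 1100, 250, 900, 1150, 450; column 2 is 250.
Long rows with well=W34, depth_m=250: 98.22 + 76.13 = 174.35.

174.35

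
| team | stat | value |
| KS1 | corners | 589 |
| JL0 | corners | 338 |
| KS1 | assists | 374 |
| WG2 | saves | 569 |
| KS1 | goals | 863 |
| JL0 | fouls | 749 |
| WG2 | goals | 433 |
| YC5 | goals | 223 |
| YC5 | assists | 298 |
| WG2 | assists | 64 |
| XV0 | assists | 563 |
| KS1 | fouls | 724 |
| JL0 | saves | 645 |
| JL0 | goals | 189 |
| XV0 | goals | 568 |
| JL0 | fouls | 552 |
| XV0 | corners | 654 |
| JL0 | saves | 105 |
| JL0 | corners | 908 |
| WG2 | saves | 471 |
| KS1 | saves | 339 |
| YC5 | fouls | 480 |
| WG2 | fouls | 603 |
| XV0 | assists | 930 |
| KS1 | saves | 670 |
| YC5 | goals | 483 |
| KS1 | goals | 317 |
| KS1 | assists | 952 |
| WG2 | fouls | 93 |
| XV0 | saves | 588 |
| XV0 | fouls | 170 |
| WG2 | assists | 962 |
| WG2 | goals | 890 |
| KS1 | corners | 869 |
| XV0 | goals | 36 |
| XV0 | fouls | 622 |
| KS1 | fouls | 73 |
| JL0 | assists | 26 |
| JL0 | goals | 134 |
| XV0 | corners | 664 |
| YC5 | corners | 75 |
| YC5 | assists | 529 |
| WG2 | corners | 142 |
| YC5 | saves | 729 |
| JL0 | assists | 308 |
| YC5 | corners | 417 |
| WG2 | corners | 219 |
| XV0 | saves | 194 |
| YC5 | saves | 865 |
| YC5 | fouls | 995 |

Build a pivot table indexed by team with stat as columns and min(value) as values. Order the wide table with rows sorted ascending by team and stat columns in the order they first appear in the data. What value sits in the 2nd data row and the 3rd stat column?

339

With rows sorted ascending by team, row 2 is team=KS1. stat columns in first-appearance order: corners, assists, saves, goals, fouls; column 3 is saves.
Long rows with team=KS1, stat=saves: min(339, 670) = 339.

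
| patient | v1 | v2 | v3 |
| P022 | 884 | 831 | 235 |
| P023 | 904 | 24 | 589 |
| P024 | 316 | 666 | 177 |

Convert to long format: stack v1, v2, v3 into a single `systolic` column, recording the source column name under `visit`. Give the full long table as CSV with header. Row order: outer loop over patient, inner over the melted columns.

Each (patient, column) pair becomes one row: 3 × 3 = 9 rows.
For example, (P022, v1) → systolic=884.

patient,visit,systolic
P022,v1,884
P022,v2,831
P022,v3,235
P023,v1,904
P023,v2,24
P023,v3,589
P024,v1,316
P024,v2,666
P024,v3,177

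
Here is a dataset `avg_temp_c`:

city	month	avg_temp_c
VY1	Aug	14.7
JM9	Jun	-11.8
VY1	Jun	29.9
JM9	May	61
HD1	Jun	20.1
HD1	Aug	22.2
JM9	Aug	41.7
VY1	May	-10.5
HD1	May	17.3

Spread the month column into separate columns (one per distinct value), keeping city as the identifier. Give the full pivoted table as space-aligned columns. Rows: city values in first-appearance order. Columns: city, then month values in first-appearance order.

Columns: city plus the 3 distinct month values (Aug, Jun, May).
For example, row VY1 column Aug takes avg_temp_c=14.7 from the long row (VY1, Aug).

city  Aug   Jun    May  
VY1   14.7  29.9   -10.5
JM9   41.7  -11.8  61   
HD1   22.2  20.1   17.3 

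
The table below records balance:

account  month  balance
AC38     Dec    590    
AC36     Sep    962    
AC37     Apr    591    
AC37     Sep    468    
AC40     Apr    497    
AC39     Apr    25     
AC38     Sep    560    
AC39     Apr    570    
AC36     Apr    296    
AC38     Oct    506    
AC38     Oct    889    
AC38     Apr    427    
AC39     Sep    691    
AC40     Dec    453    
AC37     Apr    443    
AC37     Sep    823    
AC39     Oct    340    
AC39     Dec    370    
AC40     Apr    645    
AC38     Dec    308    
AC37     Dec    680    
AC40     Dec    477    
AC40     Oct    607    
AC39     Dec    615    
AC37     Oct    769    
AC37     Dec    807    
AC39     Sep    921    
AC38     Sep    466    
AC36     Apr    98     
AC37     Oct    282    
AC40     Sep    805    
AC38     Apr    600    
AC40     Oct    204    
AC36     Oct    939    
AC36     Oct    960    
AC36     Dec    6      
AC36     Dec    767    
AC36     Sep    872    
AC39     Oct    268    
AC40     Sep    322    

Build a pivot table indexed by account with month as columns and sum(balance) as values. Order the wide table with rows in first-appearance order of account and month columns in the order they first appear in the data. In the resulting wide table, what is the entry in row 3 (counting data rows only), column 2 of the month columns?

1291

With rows in first-appearance order of account, row 3 is account=AC37. month columns in first-appearance order: Dec, Sep, Apr, Oct; column 2 is Sep.
Long rows with account=AC37, month=Sep: 468 + 823 = 1291.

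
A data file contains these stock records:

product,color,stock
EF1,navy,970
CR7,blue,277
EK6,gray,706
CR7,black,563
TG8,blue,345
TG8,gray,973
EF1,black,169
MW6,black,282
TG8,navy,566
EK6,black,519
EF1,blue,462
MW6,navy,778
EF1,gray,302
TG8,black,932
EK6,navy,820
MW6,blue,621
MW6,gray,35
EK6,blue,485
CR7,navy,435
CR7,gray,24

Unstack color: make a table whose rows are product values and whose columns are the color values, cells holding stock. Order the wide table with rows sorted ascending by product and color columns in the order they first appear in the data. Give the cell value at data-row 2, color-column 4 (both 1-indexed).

169

With rows sorted ascending by product, row 2 is product=EF1. color columns in first-appearance order: navy, blue, gray, black; column 4 is black.
Long rows with product=EF1, color=black: stock = 169.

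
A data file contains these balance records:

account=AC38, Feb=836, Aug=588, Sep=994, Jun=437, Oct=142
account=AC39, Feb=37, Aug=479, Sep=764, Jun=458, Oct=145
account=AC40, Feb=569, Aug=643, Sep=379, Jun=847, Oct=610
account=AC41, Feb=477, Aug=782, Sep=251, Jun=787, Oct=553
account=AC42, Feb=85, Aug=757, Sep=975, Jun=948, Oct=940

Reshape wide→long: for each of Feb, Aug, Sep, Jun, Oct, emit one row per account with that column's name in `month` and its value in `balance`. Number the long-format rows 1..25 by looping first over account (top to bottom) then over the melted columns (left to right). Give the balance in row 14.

847

25 rows total (5 × 5). Row 14: index ⌊(14-1)/5⌋ = 2 into account → AC40; (14-1) mod 5 = 3 into the melted columns → Jun.
So row 14 is (AC40, Jun, 847); balance = 847.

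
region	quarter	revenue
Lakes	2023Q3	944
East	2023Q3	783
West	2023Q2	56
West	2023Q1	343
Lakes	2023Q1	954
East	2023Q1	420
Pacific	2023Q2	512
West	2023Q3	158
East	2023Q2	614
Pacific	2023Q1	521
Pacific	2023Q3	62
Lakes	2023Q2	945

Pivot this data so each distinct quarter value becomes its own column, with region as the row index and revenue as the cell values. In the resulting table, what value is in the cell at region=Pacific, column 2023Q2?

512

Wide layout: rows indexed by region, columns are the 3 distinct quarter values (2023Q3, 2023Q2, 2023Q1).
Cell (region=Pacific, quarter=2023Q2) draws from the long row where region=Pacific and quarter=2023Q2, which has revenue=512.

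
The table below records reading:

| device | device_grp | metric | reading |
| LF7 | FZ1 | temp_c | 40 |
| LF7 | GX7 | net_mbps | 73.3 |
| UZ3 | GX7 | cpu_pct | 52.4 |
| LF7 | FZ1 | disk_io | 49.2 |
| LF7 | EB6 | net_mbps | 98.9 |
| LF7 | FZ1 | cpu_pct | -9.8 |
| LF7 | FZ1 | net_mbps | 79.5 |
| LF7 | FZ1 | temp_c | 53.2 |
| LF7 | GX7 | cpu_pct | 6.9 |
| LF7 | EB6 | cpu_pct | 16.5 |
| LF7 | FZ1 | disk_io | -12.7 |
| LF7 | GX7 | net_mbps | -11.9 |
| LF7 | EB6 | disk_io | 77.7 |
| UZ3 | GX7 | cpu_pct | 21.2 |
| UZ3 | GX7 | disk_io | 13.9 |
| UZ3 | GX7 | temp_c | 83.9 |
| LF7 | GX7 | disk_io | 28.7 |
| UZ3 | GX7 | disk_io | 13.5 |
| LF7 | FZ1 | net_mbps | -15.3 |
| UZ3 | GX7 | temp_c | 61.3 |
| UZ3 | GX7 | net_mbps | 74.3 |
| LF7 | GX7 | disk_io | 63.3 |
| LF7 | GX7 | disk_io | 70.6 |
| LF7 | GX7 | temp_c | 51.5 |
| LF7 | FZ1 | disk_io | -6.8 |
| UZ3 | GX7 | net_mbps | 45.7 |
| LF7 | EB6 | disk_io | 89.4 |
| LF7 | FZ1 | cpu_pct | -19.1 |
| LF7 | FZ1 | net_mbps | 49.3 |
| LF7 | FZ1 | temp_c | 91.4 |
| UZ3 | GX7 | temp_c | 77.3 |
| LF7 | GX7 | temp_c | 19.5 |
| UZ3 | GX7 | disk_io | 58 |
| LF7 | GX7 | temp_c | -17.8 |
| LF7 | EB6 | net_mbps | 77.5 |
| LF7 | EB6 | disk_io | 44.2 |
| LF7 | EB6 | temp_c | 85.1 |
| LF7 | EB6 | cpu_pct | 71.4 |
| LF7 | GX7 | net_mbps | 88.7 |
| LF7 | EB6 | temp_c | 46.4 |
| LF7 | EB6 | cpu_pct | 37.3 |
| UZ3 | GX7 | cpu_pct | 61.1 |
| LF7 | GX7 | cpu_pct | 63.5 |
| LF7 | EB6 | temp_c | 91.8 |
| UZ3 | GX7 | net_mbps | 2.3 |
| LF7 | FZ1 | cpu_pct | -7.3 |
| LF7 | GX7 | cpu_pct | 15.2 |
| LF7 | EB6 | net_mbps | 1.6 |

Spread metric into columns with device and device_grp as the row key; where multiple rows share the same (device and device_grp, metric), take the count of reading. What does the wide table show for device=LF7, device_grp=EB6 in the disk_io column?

Rows with device=LF7, device_grp=EB6 and metric=disk_io: reading values are 77.7, 89.4, 44.2.
3 rows match — count = 3.

3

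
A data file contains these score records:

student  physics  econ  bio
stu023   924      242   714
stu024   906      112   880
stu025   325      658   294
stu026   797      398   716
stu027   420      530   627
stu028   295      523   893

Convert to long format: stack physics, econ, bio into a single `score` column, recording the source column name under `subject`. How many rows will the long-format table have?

18

6 student values × 3 melted columns = 18 rows.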